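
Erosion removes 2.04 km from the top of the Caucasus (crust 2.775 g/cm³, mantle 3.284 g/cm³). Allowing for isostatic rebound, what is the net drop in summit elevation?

0.316 km

Rebound u = e ρ_c/ρ_m = 2.04 km × 2.775/3.284 = 1.724 km.
Net surface drop = e − u = 2.04 km − 1.724 km = e (ρ_m − ρ_c)/ρ_m = 0.316 km.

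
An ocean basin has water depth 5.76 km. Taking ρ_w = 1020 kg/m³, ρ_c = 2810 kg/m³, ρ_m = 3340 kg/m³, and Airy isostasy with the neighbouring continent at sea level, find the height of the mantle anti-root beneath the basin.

By Archimedes' principle applied to the lithosphere: replacing crust with seawater at the top is compensated by replacing crust with mantle at the base: d (ρ_c − ρ_w) = a (ρ_m − ρ_c).
a = d (ρ_c − ρ_w)/(ρ_m − ρ_c) = 5.76 km × 1790/530 = 19.5 km.

19.5 km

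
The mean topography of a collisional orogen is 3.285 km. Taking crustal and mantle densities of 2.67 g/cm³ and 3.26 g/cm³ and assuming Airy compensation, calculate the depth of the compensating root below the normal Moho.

For local isostatic compensation: the weight of the topography is balanced by the buoyancy of the root, ρ_c h = (ρ_m − ρ_c) r.
r = h · ρ_c / (ρ_m − ρ_c) = 3.285 km × 2.67 / (3.26 − 2.67) = 14.9 km.

14.9 km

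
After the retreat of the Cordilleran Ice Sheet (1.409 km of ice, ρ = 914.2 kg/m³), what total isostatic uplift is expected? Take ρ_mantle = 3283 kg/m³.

0.392 km

Removing the load lets mantle flow back in; uplift u satisfies ρ_ice t = ρ_m u.
u = t ρ_ice/ρ_m = 1.409 km × 914.2/3283 = 0.392 km.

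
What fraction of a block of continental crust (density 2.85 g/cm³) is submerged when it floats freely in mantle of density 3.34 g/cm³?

Submerged fraction = ρ_obj/ρ_fluid = 2.85/3.34 = 0.853.

0.853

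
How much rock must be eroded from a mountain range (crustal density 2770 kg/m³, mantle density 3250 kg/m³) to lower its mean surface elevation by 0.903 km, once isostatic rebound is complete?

6.11 km

Net drop Δ = e − u = e − e ρ_c/ρ_m = e (ρ_m − ρ_c)/ρ_m.
e = Δ ρ_m/(ρ_m − ρ_c) = 0.903 km × 3250/480 = 6.11 km.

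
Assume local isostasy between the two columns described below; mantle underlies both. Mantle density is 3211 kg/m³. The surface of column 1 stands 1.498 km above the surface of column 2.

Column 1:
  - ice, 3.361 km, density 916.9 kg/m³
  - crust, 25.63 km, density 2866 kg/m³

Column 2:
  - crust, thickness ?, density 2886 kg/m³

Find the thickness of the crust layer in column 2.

36.1 km

Take the compensation level at the base of the deeper column (depth z_c below the surface of column 1) and equate Σ ρ_i t_i down to z_c; mantle fills any gap and the z_c terms cancel.
Column 1: 3.361×916.9 + 25.63×2866 + (z_c − 28.991)×3211
Column 2: 1.498×0 + x×2886 + (z_c − 1.498 − 0 − x)×3211
The z_c×3211 term appears on both sides and cancels. Collect the known terms of each column as K = Σ(ρt)_known − 3211 × (depth of known layers): K_1 = 76537.2809 − 3211×28.991 = −16552.8201; K_2 = 0 − 3211×(1.498 + 0) = −4810.078.
Balance: K_1 = K_2 − x×(3211 − 2886), so x = (K_2 − K_1)/(3211 − 2886) = 11742.7/325 = 36.1 km.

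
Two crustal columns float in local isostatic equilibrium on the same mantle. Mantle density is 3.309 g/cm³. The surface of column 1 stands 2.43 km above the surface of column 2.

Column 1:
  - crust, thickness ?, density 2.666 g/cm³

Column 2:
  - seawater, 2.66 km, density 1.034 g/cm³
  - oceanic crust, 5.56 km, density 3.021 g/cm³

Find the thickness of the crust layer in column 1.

24.4 km

Take the compensation level at the base of the deeper column (depth z_c below the surface of column 1) and equate Σ ρ_i t_i down to z_c; mantle fills any gap and the z_c terms cancel.
Column 1: x×2.666 + (z_c − 0 − x)×3.309
Column 2: 2.43×0 + 2.66×1.034 + 5.56×3.021 + (z_c − 2.43 − 8.22)×3.309
The z_c×3.309 term appears on both sides and cancels. Collect the known terms of each column as K = Σ(ρt)_known − 3.309 × (depth of known layers): K_1 = 0 − 3.309×0 = 0; K_2 = 19.5472 − 3.309×(2.43 + 8.22) = −15.69365.
Balance: K_1 − x×(3.309 − 2.666) = K_2, so x = (K_1 − K_2)/(3.309 − 2.666) = 15.6936/0.643 = 24.4 km.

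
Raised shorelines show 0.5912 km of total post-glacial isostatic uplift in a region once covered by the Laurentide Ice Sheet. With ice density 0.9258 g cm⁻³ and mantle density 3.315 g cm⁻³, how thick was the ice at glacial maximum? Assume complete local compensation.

u = t ρ_ice/ρ_m → t = u ρ_m/ρ_ice = 0.5912 km × 3.315/0.9258 = 2.12 km.

2.12 km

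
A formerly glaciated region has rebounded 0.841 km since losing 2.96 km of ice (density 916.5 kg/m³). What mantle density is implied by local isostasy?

ρ_m = ρ_ice t / u = 916.5 × 2.96 km/0.841 km = 3230 kg/m³.

3230 kg/m³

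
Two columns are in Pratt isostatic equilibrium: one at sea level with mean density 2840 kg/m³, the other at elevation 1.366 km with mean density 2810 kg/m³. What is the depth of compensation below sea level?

128 km

ρ_ref D = ρ (D + h) → D (ρ_ref − ρ) = ρ h.
D = ρ h/(ρ_ref − ρ) = 2810 × 1.366 km/(2840 − 2810) = 128 km.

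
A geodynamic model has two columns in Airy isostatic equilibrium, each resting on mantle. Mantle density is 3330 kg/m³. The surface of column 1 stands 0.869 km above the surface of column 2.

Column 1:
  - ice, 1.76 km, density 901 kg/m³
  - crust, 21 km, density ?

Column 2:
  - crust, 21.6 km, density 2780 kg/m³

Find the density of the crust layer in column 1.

2830 kg/m³

Take the compensation level at the base of the deeper column (depth z_c below the surface of column 1) and equate Σ ρ_i t_i down to z_c; mantle fills any gap and the z_c terms cancel.
Column 1: 1.76×901 + 21×ρ + (z_c − 22.76)×3330
Column 2: 0.869×0 + 21.6×2780 + (z_c − 0.869 − 21.6)×3330
The z_c×3330 term appears on both sides and cancels. Collect the known terms of each column as K = Σ(ρt)_known − 3330 × (depth of known layers): K_1 = 1585.76 − 3330×22.76 = −74205.04; K_2 = 60048 − 3330×(0.869 + 21.6) = −14773.77.
Balance: K_1 + 21×ρ = K_2, so ρ = (K_2 − K_1)/21 = 59431.3/21 = 2830 kg/m³.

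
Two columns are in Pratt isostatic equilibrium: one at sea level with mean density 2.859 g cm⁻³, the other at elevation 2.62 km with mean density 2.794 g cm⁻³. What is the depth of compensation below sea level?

113 km

ρ_ref D = ρ (D + h) → D (ρ_ref − ρ) = ρ h.
D = ρ h/(ρ_ref − ρ) = 2.794 × 2.62 km/(2.859 − 2.794) = 113 km.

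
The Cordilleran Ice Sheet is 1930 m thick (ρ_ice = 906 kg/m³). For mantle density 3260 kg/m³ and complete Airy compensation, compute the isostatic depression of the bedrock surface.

536 m

Equating mass per unit area of the two columns: the ice load ρ_ice t is balanced by mantle displaced below, ρ_m s.
s = t ρ_ice / ρ_m = 1930 m × 906/3260 = 536 m.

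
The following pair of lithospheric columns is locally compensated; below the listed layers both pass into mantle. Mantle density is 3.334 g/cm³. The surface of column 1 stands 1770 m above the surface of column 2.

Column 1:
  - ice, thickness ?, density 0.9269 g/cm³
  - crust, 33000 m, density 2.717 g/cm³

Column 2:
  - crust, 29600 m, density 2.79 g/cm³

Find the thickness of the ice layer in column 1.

Take the compensation level at the base of the deeper column (depth z_c below the surface of column 1) and equate Σ ρ_i t_i down to z_c; mantle fills any gap and the z_c terms cancel.
Column 1: x×0.9269 + 33000×2.717 + (z_c − 33000 − x)×3.334
Column 2: 1770×0 + 29600×2.79 + (z_c − 1770 − 29600)×3.334
The z_c×3.334 term appears on both sides and cancels. Collect the known terms of each column as K = Σ(ρt)_known − 3.334 × (depth of known layers): K_1 = 89661 − 3.334×33000 = −20361; K_2 = 82584 − 3.334×(1770 + 29600) = −22003.58.
Balance: K_1 − x×(3.334 − 0.9269) = K_2, so x = (K_1 − K_2)/(3.334 − 0.9269) = 1642.58/2.4071 = 682 m.

682 m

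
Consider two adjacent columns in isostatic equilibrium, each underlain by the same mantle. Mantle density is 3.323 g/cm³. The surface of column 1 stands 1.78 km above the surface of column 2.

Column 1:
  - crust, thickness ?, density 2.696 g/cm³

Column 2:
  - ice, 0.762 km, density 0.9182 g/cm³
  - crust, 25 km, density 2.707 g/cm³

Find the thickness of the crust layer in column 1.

Take the compensation level at the base of the deeper column (depth z_c below the surface of column 1) and equate Σ ρ_i t_i down to z_c; mantle fills any gap and the z_c terms cancel.
Column 1: x×2.696 + (z_c − 0 − x)×3.323
Column 2: 1.78×0 + 0.762×0.9182 + 25×2.707 + (z_c − 1.78 − 25.762)×3.323
The z_c×3.323 term appears on both sides and cancels. Collect the known terms of each column as K = Σ(ρt)_known − 3.323 × (depth of known layers): K_1 = 0 − 3.323×0 = 0; K_2 = 68.3746684 − 3.323×(1.78 + 25.762) = −23.1473976.
Balance: K_1 − x×(3.323 − 2.696) = K_2, so x = (K_1 − K_2)/(3.323 − 2.696) = 23.1474/0.627 = 36.9 km.

36.9 km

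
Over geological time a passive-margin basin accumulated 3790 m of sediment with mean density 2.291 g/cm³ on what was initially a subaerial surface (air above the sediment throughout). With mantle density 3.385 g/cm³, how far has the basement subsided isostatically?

Subaerial load: s = t ρ_sed / ρ_m = 3790 m × 2.291/3.385 = 2570 m.

2570 m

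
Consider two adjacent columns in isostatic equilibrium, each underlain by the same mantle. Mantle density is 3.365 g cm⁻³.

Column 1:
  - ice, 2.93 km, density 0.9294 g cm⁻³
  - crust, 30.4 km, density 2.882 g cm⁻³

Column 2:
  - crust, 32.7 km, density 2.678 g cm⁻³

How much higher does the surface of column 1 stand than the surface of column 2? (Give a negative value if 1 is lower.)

For any compensation level in the mantle, the mantle terms cancel and isostasy reduces to e = (Σt_1 − Σt_2) − (Σ(ρt)_1 − Σ(ρt)_2) / ρ_m.
Σt_1 = 33.33 km; Σt_2 = 32.7 km; Σ(ρt)_1 = 90.335942; Σ(ρt)_2 = 87.5706 (in km·g cm⁻³).
e = (33.33 − 32.7) − (90.335942 − 87.5706) / 3.365 = −0.192 km.

−0.192 km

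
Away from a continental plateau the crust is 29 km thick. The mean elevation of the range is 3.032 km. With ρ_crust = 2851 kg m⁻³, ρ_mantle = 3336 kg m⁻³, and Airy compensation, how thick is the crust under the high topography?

49.9 km

Root depth r = h ρ_c / (ρ_m − ρ_c) = 3.032 km × 2851 / 485 = 17.82 km.
Total thickness = T + h + r = 29 km + 3.032 km + 17.82 km = 49.9 km.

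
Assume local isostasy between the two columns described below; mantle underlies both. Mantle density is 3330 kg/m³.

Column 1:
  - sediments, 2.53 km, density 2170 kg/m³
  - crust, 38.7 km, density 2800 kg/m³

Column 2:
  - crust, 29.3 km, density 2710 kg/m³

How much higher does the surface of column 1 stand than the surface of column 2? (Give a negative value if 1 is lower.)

1.59 km

For any compensation level in the mantle, the mantle terms cancel and isostasy reduces to e = (Σt_1 − Σt_2) − (Σ(ρt)_1 − Σ(ρt)_2) / ρ_m.
Σt_1 = 41.23 km; Σt_2 = 29.3 km; Σ(ρt)_1 = 113850.1; Σ(ρt)_2 = 79403 (in km·kg/m³).
e = (41.23 − 29.3) − (113850.1 − 79403) / 3330 = 1.59 km.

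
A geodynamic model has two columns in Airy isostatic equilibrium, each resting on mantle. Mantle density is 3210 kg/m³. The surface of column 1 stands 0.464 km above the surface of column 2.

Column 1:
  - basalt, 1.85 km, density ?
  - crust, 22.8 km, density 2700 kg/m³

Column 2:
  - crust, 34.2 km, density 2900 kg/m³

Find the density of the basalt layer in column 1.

Take the compensation level at the base of the deeper column (depth z_c below the surface of column 1) and equate Σ ρ_i t_i down to z_c; mantle fills any gap and the z_c terms cancel.
Column 1: 1.85×ρ + 22.8×2700 + (z_c − 24.65)×3210
Column 2: 0.464×0 + 34.2×2900 + (z_c − 0.464 − 34.2)×3210
The z_c×3210 term appears on both sides and cancels. Collect the known terms of each column as K = Σ(ρt)_known − 3210 × (depth of known layers): K_1 = 61560 − 3210×24.65 = −17566.5; K_2 = 99180 − 3210×(0.464 + 34.2) = −12091.44.
Balance: K_1 + 1.85×ρ = K_2, so ρ = (K_2 − K_1)/1.85 = 5475.06/1.85 = 2960 kg/m³.

2960 kg/m³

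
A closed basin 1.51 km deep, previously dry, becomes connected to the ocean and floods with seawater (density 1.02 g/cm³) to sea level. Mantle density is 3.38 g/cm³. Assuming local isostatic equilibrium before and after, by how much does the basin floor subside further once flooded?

After flooding the water column is d + s deep. Its weight must equal the weight of mantle displaced by the extra subsidence s: (d + s) ρ_w = s ρ_m.
s = d ρ_w / (ρ_m − ρ_w) = 1.51 km × 1.02/(3.38 − 1.02) = 0.653 km.

0.653 km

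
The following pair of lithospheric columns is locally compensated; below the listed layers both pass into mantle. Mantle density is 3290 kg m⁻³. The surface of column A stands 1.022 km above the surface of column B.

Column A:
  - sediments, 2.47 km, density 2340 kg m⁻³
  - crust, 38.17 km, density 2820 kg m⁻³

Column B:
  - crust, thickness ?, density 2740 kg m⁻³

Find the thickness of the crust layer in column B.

Take the compensation level at the base of the deeper column (depth z_c below the surface of column A) and equate Σ ρ_i t_i down to z_c; mantle fills any gap and the z_c terms cancel.
Column A: 2.47×2340 + 38.17×2820 + (z_c − 40.64)×3290
Column B: 1.022×0 + x×2740 + (z_c − 1.022 − 0 − x)×3290
The z_c×3290 term appears on both sides and cancels. Collect the known terms of each column as K = Σ(ρt)_known − 3290 × (depth of known layers): K_A = 113419.2 − 3290×40.64 = −20286.4; K_B = 0 − 3290×(1.022 + 0) = −3362.38.
Balance: K_A = K_B − x×(3290 − 2740), so x = (K_B − K_A)/(3290 − 2740) = 16924/550 = 30.8 km.

30.8 km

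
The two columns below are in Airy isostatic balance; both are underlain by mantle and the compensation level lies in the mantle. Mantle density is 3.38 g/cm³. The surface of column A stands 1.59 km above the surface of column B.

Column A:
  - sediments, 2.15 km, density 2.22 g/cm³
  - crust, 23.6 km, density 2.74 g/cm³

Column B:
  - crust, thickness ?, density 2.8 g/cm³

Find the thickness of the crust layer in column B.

Take the compensation level at the base of the deeper column (depth z_c below the surface of column A) and equate Σ ρ_i t_i down to z_c; mantle fills any gap and the z_c terms cancel.
Column A: 2.15×2.22 + 23.6×2.74 + (z_c − 25.75)×3.38
Column B: 1.59×0 + x×2.8 + (z_c − 1.59 − 0 − x)×3.38
The z_c×3.38 term appears on both sides and cancels. Collect the known terms of each column as K = Σ(ρt)_known − 3.38 × (depth of known layers): K_A = 69.437 − 3.38×25.75 = −17.598; K_B = 0 − 3.38×(1.59 + 0) = −5.3742.
Balance: K_A = K_B − x×(3.38 − 2.8), so x = (K_B − K_A)/(3.38 − 2.8) = 12.2238/0.58 = 21.1 km.

21.1 km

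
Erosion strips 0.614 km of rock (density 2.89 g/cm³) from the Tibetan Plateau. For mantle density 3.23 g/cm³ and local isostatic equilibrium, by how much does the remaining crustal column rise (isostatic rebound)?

0.549 km

Unloading: uplift u = e ρ_c/ρ_m = 0.614 km × 2.89/3.23 = 0.549 km.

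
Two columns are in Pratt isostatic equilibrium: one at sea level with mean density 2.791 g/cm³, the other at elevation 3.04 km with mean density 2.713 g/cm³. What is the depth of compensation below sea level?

ρ_ref D = ρ (D + h) → D (ρ_ref − ρ) = ρ h.
D = ρ h/(ρ_ref − ρ) = 2.713 × 3.04 km/(2.791 − 2.713) = 106 km.

106 km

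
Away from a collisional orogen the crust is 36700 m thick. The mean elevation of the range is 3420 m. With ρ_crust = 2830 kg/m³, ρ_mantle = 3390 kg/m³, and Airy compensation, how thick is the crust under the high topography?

57400 m

Root depth r = h ρ_c / (ρ_m − ρ_c) = 3420 m × 2830 / 560 = 17280 m.
Total thickness = T + h + r = 36700 m + 3420 m + 17280 m = 57400 m.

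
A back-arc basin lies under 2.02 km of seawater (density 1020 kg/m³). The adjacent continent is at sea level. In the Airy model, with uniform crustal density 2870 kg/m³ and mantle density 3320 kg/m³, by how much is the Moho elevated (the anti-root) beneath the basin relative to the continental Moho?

8.3 km

For local isostatic compensation: replacing crust with seawater at the top is compensated by replacing crust with mantle at the base: d (ρ_c − ρ_w) = a (ρ_m − ρ_c).
a = d (ρ_c − ρ_w)/(ρ_m − ρ_c) = 2.02 km × 1850/450 = 8.3 km.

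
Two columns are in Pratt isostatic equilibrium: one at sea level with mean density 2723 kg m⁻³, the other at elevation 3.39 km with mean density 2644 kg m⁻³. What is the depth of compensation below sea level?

ρ_ref D = ρ (D + h) → D (ρ_ref − ρ) = ρ h.
D = ρ h/(ρ_ref − ρ) = 2644 × 3.39 km/(2723 − 2644) = 113 km.

113 km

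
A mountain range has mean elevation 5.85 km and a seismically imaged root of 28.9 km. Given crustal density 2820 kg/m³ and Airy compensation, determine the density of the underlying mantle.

Airy balance: ρ_c h = (ρ_m − ρ_c) r → ρ_m = ρ_c (1 + h/r).
ρ_m = 2820 × (1 + 5.85 km/28.9 km) = 3390 kg/m³.

3390 kg/m³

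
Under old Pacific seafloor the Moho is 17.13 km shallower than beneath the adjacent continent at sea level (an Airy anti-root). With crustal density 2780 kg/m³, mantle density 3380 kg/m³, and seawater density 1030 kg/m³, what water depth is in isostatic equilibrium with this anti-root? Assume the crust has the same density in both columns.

Replacing a thickness d of crust by seawater at the top must be balanced by replacing crust with mantle at the base: d (ρ_c − ρ_w) = a (ρ_m − ρ_c).
d = a (ρ_m − ρ_c)/(ρ_c − ρ_w) = 17.13 km × 600/1750 = 5.87 km.

5.87 km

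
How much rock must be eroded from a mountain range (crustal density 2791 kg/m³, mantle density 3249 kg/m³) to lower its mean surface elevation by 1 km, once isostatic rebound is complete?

7.09 km

Net drop Δ = e − u = e − e ρ_c/ρ_m = e (ρ_m − ρ_c)/ρ_m.
e = Δ ρ_m/(ρ_m − ρ_c) = 1 km × 3249/458 = 7.09 km.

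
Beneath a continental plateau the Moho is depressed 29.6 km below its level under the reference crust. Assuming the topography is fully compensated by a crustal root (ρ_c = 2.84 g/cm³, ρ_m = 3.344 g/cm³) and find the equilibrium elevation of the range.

5.25 km

Isostatic balance requires: ρ_c h = (ρ_m − ρ_c) r.
h = r (ρ_m − ρ_c) / ρ_c = 29.6 km × (3.344 − 2.84) / 2.84 = 5.25 km.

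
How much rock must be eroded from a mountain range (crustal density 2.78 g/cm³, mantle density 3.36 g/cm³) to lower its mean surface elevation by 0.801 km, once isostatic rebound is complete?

4.64 km

Net drop Δ = e − u = e − e ρ_c/ρ_m = e (ρ_m − ρ_c)/ρ_m.
e = Δ ρ_m/(ρ_m − ρ_c) = 0.801 km × 3.36/0.58 = 4.64 km.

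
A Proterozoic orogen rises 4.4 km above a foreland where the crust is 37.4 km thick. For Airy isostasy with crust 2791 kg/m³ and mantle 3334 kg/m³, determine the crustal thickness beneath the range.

Root depth r = h ρ_c / (ρ_m − ρ_c) = 4.4 km × 2791 / 543 = 22.62 km.
Total thickness = T + h + r = 37.4 km + 4.4 km + 22.62 km = 64.4 km.

64.4 km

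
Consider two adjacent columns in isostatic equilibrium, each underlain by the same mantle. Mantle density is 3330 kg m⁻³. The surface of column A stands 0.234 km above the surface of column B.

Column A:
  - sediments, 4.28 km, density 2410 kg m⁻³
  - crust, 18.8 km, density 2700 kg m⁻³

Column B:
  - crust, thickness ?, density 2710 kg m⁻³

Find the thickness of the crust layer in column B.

24.2 km

Take the compensation level at the base of the deeper column (depth z_c below the surface of column A) and equate Σ ρ_i t_i down to z_c; mantle fills any gap and the z_c terms cancel.
Column A: 4.28×2410 + 18.8×2700 + (z_c − 23.08)×3330
Column B: 0.234×0 + x×2710 + (z_c − 0.234 − 0 − x)×3330
The z_c×3330 term appears on both sides and cancels. Collect the known terms of each column as K = Σ(ρt)_known − 3330 × (depth of known layers): K_A = 61074.8 − 3330×23.08 = −15781.6; K_B = 0 − 3330×(0.234 + 0) = −779.22.
Balance: K_A = K_B − x×(3330 − 2710), so x = (K_B − K_A)/(3330 − 2710) = 15002.4/620 = 24.2 km.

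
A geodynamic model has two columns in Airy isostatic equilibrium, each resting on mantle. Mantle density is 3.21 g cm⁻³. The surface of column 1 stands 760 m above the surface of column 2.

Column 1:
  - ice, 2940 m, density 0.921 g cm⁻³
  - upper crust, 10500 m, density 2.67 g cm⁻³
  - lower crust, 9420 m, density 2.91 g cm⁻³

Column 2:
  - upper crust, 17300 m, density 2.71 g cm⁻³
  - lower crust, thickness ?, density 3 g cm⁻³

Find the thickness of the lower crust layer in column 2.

Take the compensation level at the base of the deeper column (depth z_c below the surface of column 1) and equate Σ ρ_i t_i down to z_c; mantle fills any gap and the z_c terms cancel.
Column 1: 2940×0.921 + 10500×2.67 + 9420×2.91 + (z_c − 22860)×3.21
Column 2: 760×0 + 17300×2.71 + x×3 + (z_c − 760 − 17300 − x)×3.21
The z_c×3.21 term appears on both sides and cancels. Collect the known terms of each column as K = Σ(ρt)_known − 3.21 × (depth of known layers): K_1 = 58154.94 − 3.21×22860 = −15225.66; K_2 = 46883 − 3.21×(760 + 17300) = −11089.6.
Balance: K_1 = K_2 − x×(3.21 − 3), so x = (K_2 − K_1)/(3.21 − 3) = 4136.06/0.21 = 19700 m.

19700 m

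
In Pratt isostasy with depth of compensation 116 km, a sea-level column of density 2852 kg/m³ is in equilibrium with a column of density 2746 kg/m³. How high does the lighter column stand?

ρ_ref D = ρ (D + h) → h = D (ρ_ref − ρ)/ρ.
h = 116 km × (2852 − 2746)/2746 = 4.48 km.

4.48 km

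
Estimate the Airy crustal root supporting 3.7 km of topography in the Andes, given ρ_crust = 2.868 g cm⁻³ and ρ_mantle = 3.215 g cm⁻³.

Equating mass per unit area of the two columns: the weight of the topography is balanced by the buoyancy of the root, ρ_c h = (ρ_m − ρ_c) r.
r = h · ρ_c / (ρ_m − ρ_c) = 3.7 km × 2.868 / (3.215 − 2.868) = 30.6 km.

30.6 km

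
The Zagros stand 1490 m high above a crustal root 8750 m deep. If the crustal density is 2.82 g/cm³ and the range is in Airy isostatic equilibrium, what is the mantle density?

Airy balance: ρ_c h = (ρ_m − ρ_c) r → ρ_m = ρ_c (1 + h/r).
ρ_m = 2.82 × (1 + 1490 m/8750 m) = 3.3 g/cm³.

3.3 g/cm³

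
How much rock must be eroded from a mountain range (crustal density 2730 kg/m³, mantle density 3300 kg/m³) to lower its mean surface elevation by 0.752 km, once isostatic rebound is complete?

4.35 km

Net drop Δ = e − u = e − e ρ_c/ρ_m = e (ρ_m − ρ_c)/ρ_m.
e = Δ ρ_m/(ρ_m − ρ_c) = 0.752 km × 3300/570 = 4.35 km.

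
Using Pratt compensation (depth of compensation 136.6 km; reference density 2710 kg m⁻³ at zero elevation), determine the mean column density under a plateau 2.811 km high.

Pratt balance: ρ_ref D = ρ (D + h).
ρ = ρ_ref D/(D + h) = 2710 × 136.6 km/(136.6 km + 2.811 km) = 2660 kg m⁻³.

2660 kg m⁻³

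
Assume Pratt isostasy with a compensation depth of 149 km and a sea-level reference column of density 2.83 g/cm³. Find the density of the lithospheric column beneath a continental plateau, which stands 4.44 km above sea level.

2.75 g/cm³

Pratt balance: ρ_ref D = ρ (D + h).
ρ = ρ_ref D/(D + h) = 2.83 × 149 km/(149 km + 4.44 km) = 2.75 g/cm³.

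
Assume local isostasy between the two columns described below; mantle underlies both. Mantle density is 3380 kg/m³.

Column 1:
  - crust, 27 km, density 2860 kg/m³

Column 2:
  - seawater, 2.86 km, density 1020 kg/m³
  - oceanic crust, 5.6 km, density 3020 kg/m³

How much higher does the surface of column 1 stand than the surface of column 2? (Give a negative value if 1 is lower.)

For any compensation level in the mantle, the mantle terms cancel and isostasy reduces to e = (Σt_1 − Σt_2) − (Σ(ρt)_1 − Σ(ρt)_2) / ρ_m.
Σt_1 = 27 km; Σt_2 = 8.46 km; Σ(ρt)_1 = 77220; Σ(ρt)_2 = 19829.2 (in km·kg/m³).
e = (27 − 8.46) − (77220 − 19829.2) / 3380 = 1.56 km.

1.56 km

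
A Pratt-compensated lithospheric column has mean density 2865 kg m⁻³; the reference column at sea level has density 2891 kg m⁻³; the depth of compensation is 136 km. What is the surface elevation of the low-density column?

1.23 km

ρ_ref D = ρ (D + h) → h = D (ρ_ref − ρ)/ρ.
h = 136 km × (2891 − 2865)/2865 = 1.23 km.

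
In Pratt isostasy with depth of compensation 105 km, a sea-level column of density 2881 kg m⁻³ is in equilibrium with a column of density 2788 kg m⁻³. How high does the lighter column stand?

3.5 km

ρ_ref D = ρ (D + h) → h = D (ρ_ref − ρ)/ρ.
h = 105 km × (2881 − 2788)/2788 = 3.5 km.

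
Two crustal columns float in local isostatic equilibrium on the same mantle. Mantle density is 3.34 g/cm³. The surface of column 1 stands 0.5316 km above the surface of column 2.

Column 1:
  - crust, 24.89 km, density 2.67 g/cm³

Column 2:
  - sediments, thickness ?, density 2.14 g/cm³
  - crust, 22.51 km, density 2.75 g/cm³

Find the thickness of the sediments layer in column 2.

1.35 km

Take the compensation level at the base of the deeper column (depth z_c below the surface of column 1) and equate Σ ρ_i t_i down to z_c; mantle fills any gap and the z_c terms cancel.
Column 1: 24.89×2.67 + (z_c − 24.89)×3.34
Column 2: 0.5316×0 + x×2.14 + 22.51×2.75 + (z_c − 0.5316 − 22.51 − x)×3.34
The z_c×3.34 term appears on both sides and cancels. Collect the known terms of each column as K = Σ(ρt)_known − 3.34 × (depth of known layers): K_1 = 66.4563 − 3.34×24.89 = −16.6763; K_2 = 61.9025 − 3.34×(0.5316 + 22.51) = −15.056444.
Balance: K_1 = K_2 − x×(3.34 − 2.14), so x = (K_2 − K_1)/(3.34 − 2.14) = 1.61986/1.2 = 1.35 km.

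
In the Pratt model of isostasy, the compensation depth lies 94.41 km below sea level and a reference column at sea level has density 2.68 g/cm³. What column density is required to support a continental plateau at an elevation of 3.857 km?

Pratt balance: ρ_ref D = ρ (D + h).
ρ = ρ_ref D/(D + h) = 2.68 × 94.41 km/(94.41 km + 3.857 km) = 2.57 g/cm³.

2.57 g/cm³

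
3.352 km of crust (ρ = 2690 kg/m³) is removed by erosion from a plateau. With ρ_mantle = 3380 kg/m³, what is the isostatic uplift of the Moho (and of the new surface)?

Unloading: uplift u = e ρ_c/ρ_m = 3.352 km × 2690/3380 = 2.67 km.

2.67 km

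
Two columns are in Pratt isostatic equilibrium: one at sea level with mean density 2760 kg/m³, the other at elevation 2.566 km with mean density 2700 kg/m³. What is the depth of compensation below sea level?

ρ_ref D = ρ (D + h) → D (ρ_ref − ρ) = ρ h.
D = ρ h/(ρ_ref − ρ) = 2700 × 2.566 km/(2760 − 2700) = 115 km.

115 km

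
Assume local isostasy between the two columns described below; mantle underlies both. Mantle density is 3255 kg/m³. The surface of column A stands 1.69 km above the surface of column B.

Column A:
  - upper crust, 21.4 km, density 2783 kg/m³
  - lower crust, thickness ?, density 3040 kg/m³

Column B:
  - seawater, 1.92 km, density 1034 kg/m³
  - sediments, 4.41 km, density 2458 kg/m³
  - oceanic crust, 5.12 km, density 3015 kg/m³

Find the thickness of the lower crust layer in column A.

20.5 km

Take the compensation level at the base of the deeper column (depth z_c below the surface of column A) and equate Σ ρ_i t_i down to z_c; mantle fills any gap and the z_c terms cancel.
Column A: 21.4×2783 + x×3040 + (z_c − 21.4 − x)×3255
Column B: 1.69×0 + 1.92×1034 + 4.41×2458 + 5.12×3015 + (z_c − 1.69 − 11.45)×3255
The z_c×3255 term appears on both sides and cancels. Collect the known terms of each column as K = Σ(ρt)_known − 3255 × (depth of known layers): K_A = 59556.2 − 3255×21.4 = −10100.8; K_B = 28261.86 − 3255×(1.69 + 11.45) = −14508.84.
Balance: K_A − x×(3255 − 3040) = K_B, so x = (K_A − K_B)/(3255 − 3040) = 4408.04/215 = 20.5 km.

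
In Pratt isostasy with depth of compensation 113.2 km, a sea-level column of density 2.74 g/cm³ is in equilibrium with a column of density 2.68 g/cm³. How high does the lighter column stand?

ρ_ref D = ρ (D + h) → h = D (ρ_ref − ρ)/ρ.
h = 113.2 km × (2.74 − 2.68)/2.68 = 2.53 km.

2.53 km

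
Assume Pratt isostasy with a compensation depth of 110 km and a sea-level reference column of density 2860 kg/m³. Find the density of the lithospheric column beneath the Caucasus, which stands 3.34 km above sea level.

2780 kg/m³

Pratt balance: ρ_ref D = ρ (D + h).
ρ = ρ_ref D/(D + h) = 2860 × 110 km/(110 km + 3.34 km) = 2780 kg/m³.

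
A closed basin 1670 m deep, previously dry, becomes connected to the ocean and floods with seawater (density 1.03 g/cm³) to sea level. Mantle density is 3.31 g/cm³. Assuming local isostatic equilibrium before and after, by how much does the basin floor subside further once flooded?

After flooding the water column is d + s deep. Its weight must equal the weight of mantle displaced by the extra subsidence s: (d + s) ρ_w = s ρ_m.
s = d ρ_w / (ρ_m − ρ_w) = 1670 m × 1.03/(3.31 − 1.03) = 754 m.

754 m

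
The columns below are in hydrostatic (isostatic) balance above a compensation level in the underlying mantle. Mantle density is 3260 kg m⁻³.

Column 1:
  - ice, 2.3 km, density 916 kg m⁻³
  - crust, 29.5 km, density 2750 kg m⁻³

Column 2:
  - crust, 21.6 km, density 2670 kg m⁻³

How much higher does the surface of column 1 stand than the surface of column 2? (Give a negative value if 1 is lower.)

For any compensation level in the mantle, the mantle terms cancel and isostasy reduces to e = (Σt_1 − Σt_2) − (Σ(ρt)_1 − Σ(ρt)_2) / ρ_m.
Σt_1 = 31.8 km; Σt_2 = 21.6 km; Σ(ρt)_1 = 83231.8; Σ(ρt)_2 = 57672 (in km·kg m⁻³).
e = (31.8 − 21.6) − (83231.8 − 57672) / 3260 = 2.36 km.

2.36 km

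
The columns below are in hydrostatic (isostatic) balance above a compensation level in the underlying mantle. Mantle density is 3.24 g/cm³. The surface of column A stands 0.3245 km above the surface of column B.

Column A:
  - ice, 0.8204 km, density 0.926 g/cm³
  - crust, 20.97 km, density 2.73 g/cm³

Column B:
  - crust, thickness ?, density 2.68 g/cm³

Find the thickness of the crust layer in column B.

20.6 km

Take the compensation level at the base of the deeper column (depth z_c below the surface of column A) and equate Σ ρ_i t_i down to z_c; mantle fills any gap and the z_c terms cancel.
Column A: 0.8204×0.926 + 20.97×2.73 + (z_c − 21.7904)×3.24
Column B: 0.3245×0 + x×2.68 + (z_c − 0.3245 − 0 − x)×3.24
The z_c×3.24 term appears on both sides and cancels. Collect the known terms of each column as K = Σ(ρt)_known − 3.24 × (depth of known layers): K_A = 58.0077904 − 3.24×21.7904 = −12.5931056; K_B = 0 − 3.24×(0.3245 + 0) = −1.05138.
Balance: K_A = K_B − x×(3.24 − 2.68), so x = (K_B − K_A)/(3.24 − 2.68) = 11.5417/0.56 = 20.6 km.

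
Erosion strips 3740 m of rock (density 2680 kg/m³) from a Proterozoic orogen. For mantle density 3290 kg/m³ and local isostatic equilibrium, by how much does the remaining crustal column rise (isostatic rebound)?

3050 m

Unloading: uplift u = e ρ_c/ρ_m = 3740 m × 2680/3290 = 3050 m.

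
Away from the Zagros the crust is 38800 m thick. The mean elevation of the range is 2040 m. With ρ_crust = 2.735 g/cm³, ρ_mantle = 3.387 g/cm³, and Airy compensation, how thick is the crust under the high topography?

49400 m

Root depth r = h ρ_c / (ρ_m − ρ_c) = 2040 m × 2.735 / 0.652 = 8557 m.
Total thickness = T + h + r = 38800 m + 2040 m + 8557 m = 49400 m.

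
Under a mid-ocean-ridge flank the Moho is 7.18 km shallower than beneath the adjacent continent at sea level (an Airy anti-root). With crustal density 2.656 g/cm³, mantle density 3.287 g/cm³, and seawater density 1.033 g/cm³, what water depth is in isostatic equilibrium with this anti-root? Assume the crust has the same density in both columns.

Replacing a thickness d of crust by seawater at the top must be balanced by replacing crust with mantle at the base: d (ρ_c − ρ_w) = a (ρ_m − ρ_c).
d = a (ρ_m − ρ_c)/(ρ_c − ρ_w) = 7.18 km × 0.631/1.623 = 2.79 km.

2.79 km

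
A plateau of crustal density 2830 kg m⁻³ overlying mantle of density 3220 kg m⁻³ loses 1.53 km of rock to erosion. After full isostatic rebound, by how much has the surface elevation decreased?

Rebound u = e ρ_c/ρ_m = 1.53 km × 2830/3220 = 1.345 km.
Net surface drop = e − u = 1.53 km − 1.345 km = e (ρ_m − ρ_c)/ρ_m = 0.185 km.

0.185 km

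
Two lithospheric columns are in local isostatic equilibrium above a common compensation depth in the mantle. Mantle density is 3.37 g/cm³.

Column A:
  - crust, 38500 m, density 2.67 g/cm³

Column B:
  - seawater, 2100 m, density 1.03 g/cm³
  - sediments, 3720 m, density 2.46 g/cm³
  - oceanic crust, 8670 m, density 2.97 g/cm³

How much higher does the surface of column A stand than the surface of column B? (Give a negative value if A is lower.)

4510 m

For any compensation level in the mantle, the mantle terms cancel and isostasy reduces to e = (Σt_A − Σt_B) − (Σ(ρt)_A − Σ(ρt)_B) / ρ_m.
Σt_A = 38500 m; Σt_B = 14490 m; Σ(ρt)_A = 102795; Σ(ρt)_B = 37064.1 (in m·g/cm³).
e = (38500 − 14490) − (102795 − 37064.1) / 3.37 = 4510 m.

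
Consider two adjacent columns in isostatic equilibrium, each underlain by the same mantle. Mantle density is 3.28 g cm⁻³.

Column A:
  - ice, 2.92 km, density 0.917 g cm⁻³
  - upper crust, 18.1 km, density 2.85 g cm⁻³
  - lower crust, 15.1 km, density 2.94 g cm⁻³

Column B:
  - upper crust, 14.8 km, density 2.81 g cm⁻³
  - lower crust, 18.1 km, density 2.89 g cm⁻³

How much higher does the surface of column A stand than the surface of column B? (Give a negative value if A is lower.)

1.77 km

For any compensation level in the mantle, the mantle terms cancel and isostasy reduces to e = (Σt_A − Σt_B) − (Σ(ρt)_A − Σ(ρt)_B) / ρ_m.
Σt_A = 36.12 km; Σt_B = 32.9 km; Σ(ρt)_A = 98.65664; Σ(ρt)_B = 93.897 (in km·g cm⁻³).
e = (36.12 − 32.9) − (98.65664 − 93.897) / 3.28 = 1.77 km.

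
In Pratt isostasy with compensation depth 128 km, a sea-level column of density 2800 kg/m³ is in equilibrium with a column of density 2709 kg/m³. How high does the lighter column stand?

ρ_ref D = ρ (D + h) → h = D (ρ_ref − ρ)/ρ.
h = 128 km × (2800 − 2709)/2709 = 4.3 km.

4.3 km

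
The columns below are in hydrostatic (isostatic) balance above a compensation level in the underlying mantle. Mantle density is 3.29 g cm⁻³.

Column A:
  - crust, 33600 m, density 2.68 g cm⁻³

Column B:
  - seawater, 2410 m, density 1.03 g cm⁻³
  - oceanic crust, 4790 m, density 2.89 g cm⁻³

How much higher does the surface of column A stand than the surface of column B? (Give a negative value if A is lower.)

3990 m

For any compensation level in the mantle, the mantle terms cancel and isostasy reduces to e = (Σt_A − Σt_B) − (Σ(ρt)_A − Σ(ρt)_B) / ρ_m.
Σt_A = 33600 m; Σt_B = 7200 m; Σ(ρt)_A = 90048; Σ(ρt)_B = 16325.4 (in m·g cm⁻³).
e = (33600 − 7200) − (90048 − 16325.4) / 3.29 = 3990 m.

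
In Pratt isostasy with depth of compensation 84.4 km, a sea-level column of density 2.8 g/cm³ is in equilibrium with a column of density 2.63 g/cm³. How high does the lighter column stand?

5.46 km

ρ_ref D = ρ (D + h) → h = D (ρ_ref − ρ)/ρ.
h = 84.4 km × (2.8 − 2.63)/2.63 = 5.46 km.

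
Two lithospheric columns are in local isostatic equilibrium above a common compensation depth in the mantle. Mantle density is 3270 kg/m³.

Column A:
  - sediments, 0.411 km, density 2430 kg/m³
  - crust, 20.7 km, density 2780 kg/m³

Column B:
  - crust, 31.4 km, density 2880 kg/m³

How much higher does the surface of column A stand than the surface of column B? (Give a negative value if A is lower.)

−0.538 km

For any compensation level in the mantle, the mantle terms cancel and isostasy reduces to e = (Σt_A − Σt_B) − (Σ(ρt)_A − Σ(ρt)_B) / ρ_m.
Σt_A = 21.111 km; Σt_B = 31.4 km; Σ(ρt)_A = 58544.73; Σ(ρt)_B = 90432 (in km·kg/m³).
e = (21.111 − 31.4) − (58544.73 − 90432) / 3270 = −0.538 km.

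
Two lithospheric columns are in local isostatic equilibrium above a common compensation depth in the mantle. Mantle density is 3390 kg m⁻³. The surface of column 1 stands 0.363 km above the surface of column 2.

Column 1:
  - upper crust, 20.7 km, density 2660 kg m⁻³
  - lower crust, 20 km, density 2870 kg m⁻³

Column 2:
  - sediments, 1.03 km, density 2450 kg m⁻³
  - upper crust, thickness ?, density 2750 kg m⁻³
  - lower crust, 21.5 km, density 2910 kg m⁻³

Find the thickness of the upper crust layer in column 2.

20.3 km

Take the compensation level at the base of the deeper column (depth z_c below the surface of column 1) and equate Σ ρ_i t_i down to z_c; mantle fills any gap and the z_c terms cancel.
Column 1: 20.7×2660 + 20×2870 + (z_c − 40.7)×3390
Column 2: 0.363×0 + 1.03×2450 + x×2750 + 21.5×2910 + (z_c − 0.363 − 22.53 − x)×3390
The z_c×3390 term appears on both sides and cancels. Collect the known terms of each column as K = Σ(ρt)_known − 3390 × (depth of known layers): K_1 = 112462 − 3390×40.7 = −25511; K_2 = 65088.5 − 3390×(0.363 + 22.53) = −12518.77.
Balance: K_1 = K_2 − x×(3390 − 2750), so x = (K_2 − K_1)/(3390 − 2750) = 12992.2/640 = 20.3 km.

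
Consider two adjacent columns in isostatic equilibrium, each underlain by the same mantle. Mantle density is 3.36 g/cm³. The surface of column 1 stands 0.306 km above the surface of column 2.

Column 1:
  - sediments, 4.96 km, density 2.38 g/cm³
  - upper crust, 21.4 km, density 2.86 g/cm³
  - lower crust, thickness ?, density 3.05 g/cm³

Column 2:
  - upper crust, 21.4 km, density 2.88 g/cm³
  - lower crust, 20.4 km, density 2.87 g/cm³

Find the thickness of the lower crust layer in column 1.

18.5 km

Take the compensation level at the base of the deeper column (depth z_c below the surface of column 1) and equate Σ ρ_i t_i down to z_c; mantle fills any gap and the z_c terms cancel.
Column 1: 4.96×2.38 + 21.4×2.86 + x×3.05 + (z_c − 26.36 − x)×3.36
Column 2: 0.306×0 + 21.4×2.88 + 20.4×2.87 + (z_c − 0.306 − 41.8)×3.36
The z_c×3.36 term appears on both sides and cancels. Collect the known terms of each column as K = Σ(ρt)_known − 3.36 × (depth of known layers): K_1 = 73.0088 − 3.36×26.36 = −15.5608; K_2 = 120.18 − 3.36×(0.306 + 41.8) = −21.29616.
Balance: K_1 − x×(3.36 − 3.05) = K_2, so x = (K_1 − K_2)/(3.36 − 3.05) = 5.73536/0.31 = 18.5 km.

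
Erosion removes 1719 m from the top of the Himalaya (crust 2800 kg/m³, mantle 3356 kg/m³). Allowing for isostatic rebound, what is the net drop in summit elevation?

285 m

Rebound u = e ρ_c/ρ_m = 1719 m × 2800/3356 = 1434 m.
Net surface drop = e − u = 1719 m − 1434 m = e (ρ_m − ρ_c)/ρ_m = 285 m.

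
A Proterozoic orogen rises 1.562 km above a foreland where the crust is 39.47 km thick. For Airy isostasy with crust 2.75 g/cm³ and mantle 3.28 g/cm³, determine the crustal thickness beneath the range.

Root depth r = h ρ_c / (ρ_m − ρ_c) = 1.562 km × 2.75 / 0.53 = 8.105 km.
Total thickness = T + h + r = 39.47 km + 1.562 km + 8.105 km = 49.1 km.

49.1 km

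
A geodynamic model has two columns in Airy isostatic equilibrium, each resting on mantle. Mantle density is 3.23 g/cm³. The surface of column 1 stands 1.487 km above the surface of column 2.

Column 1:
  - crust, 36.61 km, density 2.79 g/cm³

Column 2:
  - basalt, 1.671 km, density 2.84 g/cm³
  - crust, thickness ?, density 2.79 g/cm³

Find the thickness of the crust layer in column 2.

24.2 km

Take the compensation level at the base of the deeper column (depth z_c below the surface of column 1) and equate Σ ρ_i t_i down to z_c; mantle fills any gap and the z_c terms cancel.
Column 1: 36.61×2.79 + (z_c − 36.61)×3.23
Column 2: 1.487×0 + 1.671×2.84 + x×2.79 + (z_c − 1.487 − 1.671 − x)×3.23
The z_c×3.23 term appears on both sides and cancels. Collect the known terms of each column as K = Σ(ρt)_known − 3.23 × (depth of known layers): K_1 = 102.1419 − 3.23×36.61 = −16.1084; K_2 = 4.74564 − 3.23×(1.487 + 1.671) = −5.4547.
Balance: K_1 = K_2 − x×(3.23 − 2.79), so x = (K_2 − K_1)/(3.23 − 2.79) = 10.6537/0.44 = 24.2 km.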